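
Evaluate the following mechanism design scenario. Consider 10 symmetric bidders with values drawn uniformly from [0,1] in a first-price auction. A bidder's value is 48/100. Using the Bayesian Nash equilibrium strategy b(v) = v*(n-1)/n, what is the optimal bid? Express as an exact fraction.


Step 1: The symmetric BNE bidding function is b(v) = v * (n-1) / n
Step 2: Substitute v = 12/25 and n = 10
Step 3: b = 12/25 * 9/10
Step 4: b = 54/125

54/125


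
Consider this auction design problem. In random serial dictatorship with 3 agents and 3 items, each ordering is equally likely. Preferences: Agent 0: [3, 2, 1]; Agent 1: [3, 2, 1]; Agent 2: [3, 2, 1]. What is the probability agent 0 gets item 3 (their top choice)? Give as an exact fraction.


Step 1: Agent 0 wants item 3
Step 2: There are 6 possible orderings of agents
Step 3: In 2 orderings, agent 0 gets item 3
Step 4: Probability = 2/6 = 1/3

1/3


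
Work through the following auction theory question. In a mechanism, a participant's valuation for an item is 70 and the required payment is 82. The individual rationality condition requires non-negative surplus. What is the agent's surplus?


Step 1: Surplus = value - payment = 70 - 82 = -12
Step 2: IR is violated (surplus < 0)

-12


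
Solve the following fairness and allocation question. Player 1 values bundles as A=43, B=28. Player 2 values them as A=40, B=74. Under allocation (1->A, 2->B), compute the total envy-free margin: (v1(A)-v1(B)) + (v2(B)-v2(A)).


Step 1: Player 1's margin = v1(A) - v1(B) = 43 - 28 = 15
Step 2: Player 2's margin = v2(B) - v2(A) = 74 - 40 = 34
Step 3: Total margin = 15 + 34 = 49

49


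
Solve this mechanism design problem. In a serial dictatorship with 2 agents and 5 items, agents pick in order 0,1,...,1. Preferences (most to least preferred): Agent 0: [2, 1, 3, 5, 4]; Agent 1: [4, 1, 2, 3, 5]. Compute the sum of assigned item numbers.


Step 1: Agent 0 picks item 2
Step 2: Agent 1 picks item 4
Step 3: Sum = 2 + 4 = 6

6


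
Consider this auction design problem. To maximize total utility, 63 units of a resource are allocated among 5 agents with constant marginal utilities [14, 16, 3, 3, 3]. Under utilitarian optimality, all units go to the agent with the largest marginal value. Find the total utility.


Step 1: The marginal utilities are [14, 16, 3, 3, 3]
Step 2: The highest marginal utility is 16
Step 3: All 63 units go to that agent
Step 4: Total utility = 16 * 63 = 1008

1008


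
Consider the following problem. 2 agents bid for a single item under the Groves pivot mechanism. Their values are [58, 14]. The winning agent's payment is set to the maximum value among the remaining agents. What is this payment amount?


Step 1: The efficient winner is agent 0 with value 58
Step 2: Other agents' values: [14]
Step 3: Pivot payment = max(others) = 14
Step 4: The winner pays 14

14


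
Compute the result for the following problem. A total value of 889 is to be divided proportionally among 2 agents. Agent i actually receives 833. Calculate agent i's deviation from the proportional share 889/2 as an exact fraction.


Step 1: Proportional share = 889/2
Step 2: Agent's actual allocation = 833
Step 3: Excess = 833 - 889/2 = 777/2

777/2


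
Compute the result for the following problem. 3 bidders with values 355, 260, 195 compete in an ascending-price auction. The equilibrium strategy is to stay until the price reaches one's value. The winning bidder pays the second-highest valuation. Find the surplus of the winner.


Step 1: Identify the highest value: 355
Step 2: Identify the second-highest value: 260
Step 3: The final price = second-highest value = 260
Step 4: Surplus = 355 - 260 = 95

95


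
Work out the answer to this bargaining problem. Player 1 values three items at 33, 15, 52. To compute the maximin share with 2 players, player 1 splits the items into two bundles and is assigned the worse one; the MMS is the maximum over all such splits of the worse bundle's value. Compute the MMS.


Step 1: Item values = 33, 15, 52
Step 2: Enumerate all 2-bundle partitions and take the smaller bundle:
  Partition 1: {33} vs {15,52} -> bundles 33, 67; min = 33
  Partition 2: {15} vs {33,52} -> bundles 15, 85; min = 15
  Partition 3: {52} vs {33,15} -> bundles 52, 48; min = 48
Step 3: MMS = max(33, 15, 48) = 48

48


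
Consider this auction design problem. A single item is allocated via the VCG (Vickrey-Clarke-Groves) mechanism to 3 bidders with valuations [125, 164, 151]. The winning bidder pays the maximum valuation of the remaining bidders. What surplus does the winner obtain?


Step 1: The winner is the agent with the highest value: agent 1 with value 164
Step 2: Values of other agents: [125, 151]
Step 3: VCG payment = max of others' values = 151
Step 4: Surplus = 164 - 151 = 13

13


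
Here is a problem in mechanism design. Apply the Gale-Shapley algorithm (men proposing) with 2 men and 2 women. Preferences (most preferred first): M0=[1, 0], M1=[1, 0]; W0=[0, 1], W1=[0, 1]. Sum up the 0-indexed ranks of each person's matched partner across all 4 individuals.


Step 1: Run Gale-Shapley (men propose, women hold best offer):
  M0 proposes to W1; she accepts
  M1 proposes to W1; rejected
  M1 proposes to W0; she accepts
Step 2: Final matching: W0-M1, W1-M0
Step 3: 0-indexed ranks (man's rank of his match, then woman's): 1 + 1 + 0 + 0
Step 4: Total rank sum = 2

2


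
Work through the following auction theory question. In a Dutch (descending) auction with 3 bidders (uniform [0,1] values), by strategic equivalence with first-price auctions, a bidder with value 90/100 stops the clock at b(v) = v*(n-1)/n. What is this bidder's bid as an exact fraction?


Step 1: Dutch auctions are strategically equivalent to first-price auctions
Step 2: The equilibrium bid is b(v) = v*(n-1)/n
Step 3: b = 9/10 * 2/3
Step 4: b = 3/5

3/5


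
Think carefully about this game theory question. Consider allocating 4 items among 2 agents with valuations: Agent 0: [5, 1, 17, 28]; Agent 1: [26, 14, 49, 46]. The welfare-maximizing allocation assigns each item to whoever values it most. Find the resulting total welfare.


Step 1: For each item, find the maximum value among all agents.
Step 2: Item 0 -> Agent 1 (value 26)
Step 3: Item 1 -> Agent 1 (value 14)
Step 4: Item 2 -> Agent 1 (value 49)
Step 5: Item 3 -> Agent 1 (value 46)
Step 6: Total welfare = 26 + 14 + 49 + 46 = 135

135


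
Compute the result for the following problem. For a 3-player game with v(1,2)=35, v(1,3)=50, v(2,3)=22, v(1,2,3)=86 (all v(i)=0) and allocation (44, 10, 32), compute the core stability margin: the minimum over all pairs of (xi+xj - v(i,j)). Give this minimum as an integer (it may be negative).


Step 1: Slack for coalition (1,2): x1+x2 - v12 = 54 - 35 = 19
Step 2: Slack for coalition (1,3): x1+x3 - v13 = 76 - 50 = 26
Step 3: Slack for coalition (2,3): x2+x3 - v23 = 42 - 22 = 20
Step 4: Minimum slack = min(19, 26, 20) = 19, attained by (1,2); no pair can gain by deviating, so the allocation is in the core

19


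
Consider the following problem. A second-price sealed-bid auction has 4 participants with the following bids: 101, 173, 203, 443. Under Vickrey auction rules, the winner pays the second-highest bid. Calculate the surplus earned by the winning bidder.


Step 1: Sort bids in descending order: 443, 203, 173, 101
Step 2: The winning bid is the highest: 443
Step 3: The payment equals the second-highest bid: 203
Step 4: Surplus = winner's bid - payment = 443 - 203 = 240

240


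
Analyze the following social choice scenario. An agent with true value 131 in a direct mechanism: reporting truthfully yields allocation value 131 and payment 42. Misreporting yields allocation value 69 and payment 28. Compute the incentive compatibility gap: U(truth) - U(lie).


Step 1: U(truth) = value - payment = 131 - 42 = 89
Step 2: U(lie) = allocation - payment = 69 - 28 = 41
Step 3: IC gap = 89 - 41 = 48

48


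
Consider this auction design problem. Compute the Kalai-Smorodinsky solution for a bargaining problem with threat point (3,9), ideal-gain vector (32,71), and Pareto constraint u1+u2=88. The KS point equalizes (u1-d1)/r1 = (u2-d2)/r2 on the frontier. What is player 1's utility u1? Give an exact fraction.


Step 1: At the KS point, (u1-d1)/r1 = (u2-d2)/r2 = t and u1+u2 = 88
Step 2: u1 = d1 + r1*t and u2 = d2 + r2*t, so (d1 + r1*t) + (d2 + r2*t) = 88
Step 3: t = (88 - 3 - 9)/(32 + 71) = 76/103
Step 4: u1 = d1 + r1*t = 3 + 32 * 76/103 = 2741/103
Step 5: (Check: u2 = d2 + r2*t = 6323/103; u1+u2 = 2741/103 + 6323/103 = 88, on the frontier.)

2741/103


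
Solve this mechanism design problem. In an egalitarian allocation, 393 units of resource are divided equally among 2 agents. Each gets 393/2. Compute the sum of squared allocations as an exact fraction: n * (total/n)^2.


Step 1: Each agent's share = 393/2
Step 2: Square of each share = (393/2)^2 = 154449/4
Step 3: Sum of squares = 2 * 154449/4 = 154449/2

154449/2


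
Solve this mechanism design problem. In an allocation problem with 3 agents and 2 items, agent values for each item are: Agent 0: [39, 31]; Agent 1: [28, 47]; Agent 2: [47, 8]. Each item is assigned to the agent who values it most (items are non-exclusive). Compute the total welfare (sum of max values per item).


Step 1: For each item, find the maximum value among all agents.
Step 2: Item 0 -> Agent 2 (value 47)
Step 3: Item 1 -> Agent 1 (value 47)
Step 4: Total welfare = 47 + 47 = 94

94


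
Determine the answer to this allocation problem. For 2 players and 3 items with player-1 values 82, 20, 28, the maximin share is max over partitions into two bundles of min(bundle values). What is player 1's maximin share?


Step 1: Item values = 82, 20, 28
Step 2: Enumerate all 2-bundle partitions and take the smaller bundle:
  Partition 1: {82} vs {20,28} -> bundles 82, 48; min = 48
  Partition 2: {20} vs {82,28} -> bundles 20, 110; min = 20
  Partition 3: {28} vs {82,20} -> bundles 28, 102; min = 28
Step 3: MMS = max(48, 20, 28) = 48

48


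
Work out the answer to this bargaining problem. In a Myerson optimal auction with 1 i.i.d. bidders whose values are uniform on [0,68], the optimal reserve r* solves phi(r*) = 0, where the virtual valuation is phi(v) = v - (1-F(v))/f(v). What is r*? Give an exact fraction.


Step 1: For U[0,68], F(v) = v/68 and f(v) = 1/68
Step 2: phi(v) = v - (1 - v/68)/(1/68) = v - (68 - v) = 2v - 68
Step 3: Set phi(r*) = 0: 2r* - 68 = 0
Step 4: r* = 68/2 = 34 (the number of bidders n = 1 does not enter)

34


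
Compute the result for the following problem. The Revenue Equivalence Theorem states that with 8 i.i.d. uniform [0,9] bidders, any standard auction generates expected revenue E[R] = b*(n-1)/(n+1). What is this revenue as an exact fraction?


Step 1: By Revenue Equivalence, expected revenue = b*(n-1)/(n+1)
Step 2: Substituting n = 8, b = 9
Step 3: Revenue = 9*(8-1)/(8+1) = 9*7/9
Step 4: Revenue = 63/9 = 7

7


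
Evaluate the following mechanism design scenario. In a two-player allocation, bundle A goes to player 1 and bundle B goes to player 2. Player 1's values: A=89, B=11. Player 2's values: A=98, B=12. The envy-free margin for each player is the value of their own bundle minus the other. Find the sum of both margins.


Step 1: Player 1's margin = v1(A) - v1(B) = 89 - 11 = 78
Step 2: Player 2's margin = v2(B) - v2(A) = 12 - 98 = -86
Step 3: Total margin = 78 + -86 = -8

-8


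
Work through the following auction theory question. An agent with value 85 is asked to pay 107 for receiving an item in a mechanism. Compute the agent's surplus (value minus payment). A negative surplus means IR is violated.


Step 1: Surplus = value - payment = 85 - 107 = -22
Step 2: IR is violated (surplus < 0)

-22


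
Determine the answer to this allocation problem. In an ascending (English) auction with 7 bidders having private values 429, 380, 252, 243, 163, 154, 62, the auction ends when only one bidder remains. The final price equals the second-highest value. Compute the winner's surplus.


Step 1: Identify the highest value: 429
Step 2: Identify the second-highest value: 380
Step 3: The final price = second-highest value = 380
Step 4: Surplus = 429 - 380 = 49

49


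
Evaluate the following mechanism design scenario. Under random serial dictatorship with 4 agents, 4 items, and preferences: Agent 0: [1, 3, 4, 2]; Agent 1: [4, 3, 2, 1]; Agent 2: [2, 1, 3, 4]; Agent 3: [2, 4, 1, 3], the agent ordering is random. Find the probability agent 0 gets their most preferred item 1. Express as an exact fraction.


Step 1: Agent 0 wants item 1
Step 2: There are 24 possible orderings of agents
Step 3: In 18 orderings, agent 0 gets item 1
Step 4: Probability = 18/24 = 3/4

3/4


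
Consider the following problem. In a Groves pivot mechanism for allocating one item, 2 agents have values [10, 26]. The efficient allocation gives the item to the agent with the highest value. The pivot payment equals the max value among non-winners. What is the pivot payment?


Step 1: The efficient winner is agent 1 with value 26
Step 2: Other agents' values: [10]
Step 3: Pivot payment = max(others) = 10
Step 4: The winner pays 10

10


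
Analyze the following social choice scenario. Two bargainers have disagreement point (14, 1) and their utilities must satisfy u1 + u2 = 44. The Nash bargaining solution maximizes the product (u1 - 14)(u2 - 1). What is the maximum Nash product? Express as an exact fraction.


Step 1: The Nash solution splits surplus symmetrically above the disagreement point
Step 2: u1 = (total + d1 - d2)/2 = (44 + 14 - 1)/2 = 57/2
Step 3: u2 = (total - d1 + d2)/2 = (44 - 14 + 1)/2 = 31/2
Step 4: Nash product = (57/2 - 14) * (31/2 - 1)
Step 5: = 29/2 * 29/2 = 841/4

841/4


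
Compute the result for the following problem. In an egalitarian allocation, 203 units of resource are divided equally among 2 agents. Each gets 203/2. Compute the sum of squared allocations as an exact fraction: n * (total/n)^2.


Step 1: Each agent's share = 203/2
Step 2: Square of each share = (203/2)^2 = 41209/4
Step 3: Sum of squares = 2 * 41209/4 = 41209/2

41209/2


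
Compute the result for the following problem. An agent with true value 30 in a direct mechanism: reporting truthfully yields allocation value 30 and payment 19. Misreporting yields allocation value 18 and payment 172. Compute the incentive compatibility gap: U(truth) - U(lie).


Step 1: U(truth) = value - payment = 30 - 19 = 11
Step 2: U(lie) = allocation - payment = 18 - 172 = -154
Step 3: IC gap = 11 - (-154) = 165

165


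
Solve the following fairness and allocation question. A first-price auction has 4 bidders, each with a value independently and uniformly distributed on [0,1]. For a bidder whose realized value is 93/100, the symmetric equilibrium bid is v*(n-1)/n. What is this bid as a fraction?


Step 1: The symmetric BNE bidding function is b(v) = v * (n-1) / n
Step 2: Substitute v = 93/100 and n = 4
Step 3: b = 93/100 * 3/4
Step 4: b = 279/400

279/400


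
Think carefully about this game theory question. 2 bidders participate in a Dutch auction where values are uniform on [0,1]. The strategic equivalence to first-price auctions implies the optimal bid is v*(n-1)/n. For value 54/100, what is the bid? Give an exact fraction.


Step 1: Dutch auctions are strategically equivalent to first-price auctions
Step 2: The equilibrium bid is b(v) = v*(n-1)/n
Step 3: b = 27/50 * 1/2
Step 4: b = 27/100

27/100


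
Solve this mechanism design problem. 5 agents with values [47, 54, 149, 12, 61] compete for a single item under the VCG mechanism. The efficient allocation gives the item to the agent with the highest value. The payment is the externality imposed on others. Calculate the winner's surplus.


Step 1: The winner is the agent with the highest value: agent 2 with value 149
Step 2: Values of other agents: [47, 54, 12, 61]
Step 3: VCG payment = max of others' values = 61
Step 4: Surplus = 149 - 61 = 88

88


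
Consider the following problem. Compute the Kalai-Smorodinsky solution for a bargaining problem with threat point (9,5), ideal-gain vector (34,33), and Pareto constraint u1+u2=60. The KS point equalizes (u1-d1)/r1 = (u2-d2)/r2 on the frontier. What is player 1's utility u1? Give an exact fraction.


Step 1: At the KS point, (u1-d1)/r1 = (u2-d2)/r2 = t and u1+u2 = 60
Step 2: u1 = d1 + r1*t and u2 = d2 + r2*t, so (d1 + r1*t) + (d2 + r2*t) = 60
Step 3: t = (60 - 9 - 5)/(34 + 33) = 46/67
Step 4: u1 = d1 + r1*t = 9 + 34 * 46/67 = 2167/67
Step 5: (Check: u2 = d2 + r2*t = 1853/67; u1+u2 = 2167/67 + 1853/67 = 60, on the frontier.)

2167/67


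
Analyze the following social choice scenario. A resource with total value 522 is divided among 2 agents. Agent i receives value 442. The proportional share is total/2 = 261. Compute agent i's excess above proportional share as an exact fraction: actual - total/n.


Step 1: Proportional share = 522/2 = 261
Step 2: Agent's actual allocation = 442
Step 3: Excess = 442 - 261 = 181

181


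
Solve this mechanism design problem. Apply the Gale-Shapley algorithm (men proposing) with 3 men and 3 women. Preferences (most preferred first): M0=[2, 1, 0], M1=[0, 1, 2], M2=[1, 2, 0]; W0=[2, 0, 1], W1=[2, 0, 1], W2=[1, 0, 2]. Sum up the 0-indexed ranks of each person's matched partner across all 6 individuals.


Step 1: Run Gale-Shapley (men propose, women hold best offer):
  M0 proposes to W2; she accepts
  M1 proposes to W0; she accepts
  M2 proposes to W1; she accepts
Step 2: Final matching: W0-M1, W1-M2, W2-M0
Step 3: 0-indexed ranks (man's rank of his match, then woman's): 0 + 2 + 0 + 0 + 0 + 1
Step 4: Total rank sum = 3

3


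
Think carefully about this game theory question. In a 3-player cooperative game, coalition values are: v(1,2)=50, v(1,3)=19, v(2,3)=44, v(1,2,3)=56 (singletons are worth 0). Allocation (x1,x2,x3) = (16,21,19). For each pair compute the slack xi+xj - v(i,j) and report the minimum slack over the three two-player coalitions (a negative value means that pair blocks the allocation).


Step 1: Slack for coalition (1,2): x1+x2 - v12 = 37 - 50 = -13
Step 2: Slack for coalition (1,3): x1+x3 - v13 = 35 - 19 = 16
Step 3: Slack for coalition (2,3): x2+x3 - v23 = 40 - 44 = -4
Step 4: Minimum slack = min(-13, 16, -4) = -13, attained by (1,2); coalition (1,2) can block (slack < 0), so the allocation is not in the core

-13


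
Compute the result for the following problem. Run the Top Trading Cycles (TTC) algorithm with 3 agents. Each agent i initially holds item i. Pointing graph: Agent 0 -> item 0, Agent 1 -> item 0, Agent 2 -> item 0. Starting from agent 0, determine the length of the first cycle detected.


Step 1: Trace the pointer graph from agent 0: 0 -> 0
Step 2: A cycle is detected when we revisit agent 0
Step 3: The cycle is: 0 -> 0
Step 4: Cycle length = 1

1


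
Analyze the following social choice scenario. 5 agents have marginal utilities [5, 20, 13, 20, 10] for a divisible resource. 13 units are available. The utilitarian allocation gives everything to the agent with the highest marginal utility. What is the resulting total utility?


Step 1: The marginal utilities are [5, 20, 13, 20, 10]
Step 2: The highest marginal utility is 20
Step 3: All 13 units go to that agent
Step 4: Total utility = 20 * 13 = 260

260


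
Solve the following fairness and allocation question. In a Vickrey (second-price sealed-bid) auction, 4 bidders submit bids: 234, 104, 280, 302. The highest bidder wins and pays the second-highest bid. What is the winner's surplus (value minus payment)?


Step 1: Sort bids in descending order: 302, 280, 234, 104
Step 2: The winning bid is the highest: 302
Step 3: The payment equals the second-highest bid: 280
Step 4: Surplus = winner's bid - payment = 302 - 280 = 22

22


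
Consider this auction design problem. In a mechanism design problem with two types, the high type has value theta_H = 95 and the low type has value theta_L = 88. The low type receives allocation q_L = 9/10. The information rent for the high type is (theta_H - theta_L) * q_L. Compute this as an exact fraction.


Step 1: theta_H - theta_L = 95 - 88 = 7
Step 2: Information rent = (theta_H - theta_L) * q_L
Step 3: = 7 * 9/10
Step 4: = 63/10

63/10


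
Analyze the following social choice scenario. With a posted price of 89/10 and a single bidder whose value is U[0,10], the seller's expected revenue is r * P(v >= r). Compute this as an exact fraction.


Step 1: Posted price r = 89/10, value support [0,10]
Step 2: P(v >= r) = (10 - 89/10)/10 = 11/100
Step 3: Expected revenue = r * P(v >= r) = 89/10 * 11/100
Step 4: Revenue = 979/1000

979/1000


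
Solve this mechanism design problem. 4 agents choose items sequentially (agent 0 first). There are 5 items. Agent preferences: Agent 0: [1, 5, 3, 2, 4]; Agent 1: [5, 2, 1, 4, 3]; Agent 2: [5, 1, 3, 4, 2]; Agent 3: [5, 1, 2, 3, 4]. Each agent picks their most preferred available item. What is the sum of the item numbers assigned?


Step 1: Agent 0 picks item 1
Step 2: Agent 1 picks item 5
Step 3: Agent 2 picks item 3
Step 4: Agent 3 picks item 2
Step 5: Sum = 1 + 5 + 3 + 2 = 11

11


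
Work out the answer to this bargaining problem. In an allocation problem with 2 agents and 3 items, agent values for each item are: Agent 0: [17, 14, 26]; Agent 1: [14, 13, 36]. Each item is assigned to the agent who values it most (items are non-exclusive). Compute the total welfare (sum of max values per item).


Step 1: For each item, find the maximum value among all agents.
Step 2: Item 0 -> Agent 0 (value 17)
Step 3: Item 1 -> Agent 0 (value 14)
Step 4: Item 2 -> Agent 1 (value 36)
Step 5: Total welfare = 17 + 14 + 36 = 67

67


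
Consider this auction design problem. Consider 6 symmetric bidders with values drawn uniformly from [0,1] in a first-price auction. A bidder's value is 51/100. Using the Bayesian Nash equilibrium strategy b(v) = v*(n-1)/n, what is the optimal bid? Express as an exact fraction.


Step 1: The symmetric BNE bidding function is b(v) = v * (n-1) / n
Step 2: Substitute v = 51/100 and n = 6
Step 3: b = 51/100 * 5/6
Step 4: b = 17/40

17/40


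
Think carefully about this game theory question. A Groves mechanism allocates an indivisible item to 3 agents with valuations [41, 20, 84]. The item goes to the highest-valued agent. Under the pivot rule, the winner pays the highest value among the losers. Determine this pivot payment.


Step 1: The efficient winner is agent 2 with value 84
Step 2: Other agents' values: [41, 20]
Step 3: Pivot payment = max(others) = 41
Step 4: The winner pays 41

41


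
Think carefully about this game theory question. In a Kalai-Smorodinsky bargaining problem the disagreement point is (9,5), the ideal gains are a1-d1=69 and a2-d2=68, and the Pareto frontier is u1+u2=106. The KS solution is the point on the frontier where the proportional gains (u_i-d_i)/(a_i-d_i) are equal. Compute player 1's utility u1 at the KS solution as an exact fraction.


Step 1: At the KS point, (u1-d1)/r1 = (u2-d2)/r2 = t and u1+u2 = 106
Step 2: u1 = d1 + r1*t and u2 = d2 + r2*t, so (d1 + r1*t) + (d2 + r2*t) = 106
Step 3: t = (106 - 9 - 5)/(69 + 68) = 92/137
Step 4: u1 = d1 + r1*t = 9 + 69 * 92/137 = 7581/137
Step 5: (Check: u2 = d2 + r2*t = 6941/137; u1+u2 = 7581/137 + 6941/137 = 106, on the frontier.)

7581/137


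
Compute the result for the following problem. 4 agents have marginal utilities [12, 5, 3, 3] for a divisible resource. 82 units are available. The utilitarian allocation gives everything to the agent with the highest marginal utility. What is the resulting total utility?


Step 1: The marginal utilities are [12, 5, 3, 3]
Step 2: The highest marginal utility is 12
Step 3: All 82 units go to that agent
Step 4: Total utility = 12 * 82 = 984

984


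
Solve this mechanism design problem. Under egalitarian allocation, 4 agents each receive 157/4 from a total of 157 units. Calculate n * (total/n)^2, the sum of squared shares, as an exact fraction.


Step 1: Each agent's share = 157/4
Step 2: Square of each share = (157/4)^2 = 24649/16
Step 3: Sum of squares = 4 * 24649/16 = 24649/4

24649/4


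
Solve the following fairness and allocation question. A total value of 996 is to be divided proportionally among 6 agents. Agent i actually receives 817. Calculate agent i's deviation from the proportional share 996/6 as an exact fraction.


Step 1: Proportional share = 996/6 = 166
Step 2: Agent's actual allocation = 817
Step 3: Excess = 817 - 166 = 651

651


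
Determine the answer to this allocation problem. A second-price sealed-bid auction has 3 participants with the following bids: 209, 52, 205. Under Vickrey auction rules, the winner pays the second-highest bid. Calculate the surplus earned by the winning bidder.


Step 1: Sort bids in descending order: 209, 205, 52
Step 2: The winning bid is the highest: 209
Step 3: The payment equals the second-highest bid: 205
Step 4: Surplus = winner's bid - payment = 209 - 205 = 4

4


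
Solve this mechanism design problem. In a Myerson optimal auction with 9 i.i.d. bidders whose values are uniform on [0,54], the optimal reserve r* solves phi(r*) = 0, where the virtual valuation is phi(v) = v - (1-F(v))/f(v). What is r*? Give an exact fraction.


Step 1: For U[0,54], F(v) = v/54 and f(v) = 1/54
Step 2: phi(v) = v - (1 - v/54)/(1/54) = v - (54 - v) = 2v - 54
Step 3: Set phi(r*) = 0: 2r* - 54 = 0
Step 4: r* = 54/2 = 27 (the number of bidders n = 9 does not enter)

27


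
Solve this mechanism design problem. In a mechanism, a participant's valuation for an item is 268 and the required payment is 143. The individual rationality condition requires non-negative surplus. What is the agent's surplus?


Step 1: Surplus = value - payment = 268 - 143 = 125
Step 2: IR is satisfied (surplus >= 0)

125


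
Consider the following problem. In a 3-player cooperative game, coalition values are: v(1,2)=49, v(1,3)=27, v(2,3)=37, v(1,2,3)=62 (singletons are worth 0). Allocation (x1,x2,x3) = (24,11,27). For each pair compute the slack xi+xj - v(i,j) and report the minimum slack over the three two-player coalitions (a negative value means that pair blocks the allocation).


Step 1: Slack for coalition (1,2): x1+x2 - v12 = 35 - 49 = -14
Step 2: Slack for coalition (1,3): x1+x3 - v13 = 51 - 27 = 24
Step 3: Slack for coalition (2,3): x2+x3 - v23 = 38 - 37 = 1
Step 4: Minimum slack = min(-14, 24, 1) = -14, attained by (1,2); coalition (1,2) can block (slack < 0), so the allocation is not in the core

-14


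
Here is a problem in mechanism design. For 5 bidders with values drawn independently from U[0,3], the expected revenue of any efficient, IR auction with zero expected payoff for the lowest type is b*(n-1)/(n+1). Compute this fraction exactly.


Step 1: By Revenue Equivalence, expected revenue = b*(n-1)/(n+1)
Step 2: Substituting n = 5, b = 3
Step 3: Revenue = 3*(5-1)/(5+1) = 3*4/6
Step 4: Revenue = 12/6 = 2

2


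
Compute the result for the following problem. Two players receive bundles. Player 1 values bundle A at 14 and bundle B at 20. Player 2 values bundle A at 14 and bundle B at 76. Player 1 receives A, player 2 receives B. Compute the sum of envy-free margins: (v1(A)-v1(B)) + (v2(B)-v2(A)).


Step 1: Player 1's margin = v1(A) - v1(B) = 14 - 20 = -6
Step 2: Player 2's margin = v2(B) - v2(A) = 76 - 14 = 62
Step 3: Total margin = -6 + 62 = 56

56


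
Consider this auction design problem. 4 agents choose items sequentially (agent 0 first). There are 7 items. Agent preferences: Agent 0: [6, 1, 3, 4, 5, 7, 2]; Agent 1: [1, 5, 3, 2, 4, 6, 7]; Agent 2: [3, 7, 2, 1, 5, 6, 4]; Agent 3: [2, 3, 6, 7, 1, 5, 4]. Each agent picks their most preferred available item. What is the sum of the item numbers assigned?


Step 1: Agent 0 picks item 6
Step 2: Agent 1 picks item 1
Step 3: Agent 2 picks item 3
Step 4: Agent 3 picks item 2
Step 5: Sum = 6 + 1 + 3 + 2 = 12

12


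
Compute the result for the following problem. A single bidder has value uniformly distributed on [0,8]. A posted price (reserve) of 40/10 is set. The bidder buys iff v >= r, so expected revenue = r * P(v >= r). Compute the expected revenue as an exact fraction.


Step 1: Posted price r = 4, value support [0,8]
Step 2: P(v >= r) = (8 - 4)/8 = 1/2
Step 3: Expected revenue = r * P(v >= r) = 4 * 1/2
Step 4: Revenue = 2

2


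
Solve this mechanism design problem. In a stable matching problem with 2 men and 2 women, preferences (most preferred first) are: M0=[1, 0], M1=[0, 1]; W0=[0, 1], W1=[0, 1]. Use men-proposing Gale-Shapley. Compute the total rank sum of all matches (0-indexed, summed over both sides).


Step 1: Run Gale-Shapley (men propose, women hold best offer):
  M0 proposes to W1; she accepts
  M1 proposes to W0; she accepts
Step 2: Final matching: W0-M1, W1-M0
Step 3: 0-indexed ranks (man's rank of his match, then woman's): 0 + 1 + 0 + 0
Step 4: Total rank sum = 1

1


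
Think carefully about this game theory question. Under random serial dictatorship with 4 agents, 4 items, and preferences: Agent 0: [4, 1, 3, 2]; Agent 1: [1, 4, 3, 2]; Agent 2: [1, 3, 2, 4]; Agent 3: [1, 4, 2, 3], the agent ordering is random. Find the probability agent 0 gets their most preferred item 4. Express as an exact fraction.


Step 1: Agent 0 wants item 4
Step 2: There are 24 possible orderings of agents
Step 3: In 14 orderings, agent 0 gets item 4
Step 4: Probability = 14/24 = 7/12

7/12


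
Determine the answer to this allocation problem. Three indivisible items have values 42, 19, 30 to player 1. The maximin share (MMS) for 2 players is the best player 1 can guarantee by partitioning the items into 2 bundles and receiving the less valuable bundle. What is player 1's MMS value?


Step 1: Item values = 42, 19, 30
Step 2: Enumerate all 2-bundle partitions and take the smaller bundle:
  Partition 1: {42} vs {19,30} -> bundles 42, 49; min = 42
  Partition 2: {19} vs {42,30} -> bundles 19, 72; min = 19
  Partition 3: {30} vs {42,19} -> bundles 30, 61; min = 30
Step 3: MMS = max(42, 19, 30) = 42

42


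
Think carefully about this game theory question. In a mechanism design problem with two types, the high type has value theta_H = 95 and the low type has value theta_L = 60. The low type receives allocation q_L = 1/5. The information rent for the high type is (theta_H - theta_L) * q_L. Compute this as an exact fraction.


Step 1: theta_H - theta_L = 95 - 60 = 35
Step 2: Information rent = (theta_H - theta_L) * q_L
Step 3: = 35 * 1/5
Step 4: = 7

7


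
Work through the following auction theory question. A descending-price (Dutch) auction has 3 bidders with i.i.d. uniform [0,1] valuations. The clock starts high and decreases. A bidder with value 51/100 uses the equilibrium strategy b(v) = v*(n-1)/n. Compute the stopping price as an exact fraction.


Step 1: Dutch auctions are strategically equivalent to first-price auctions
Step 2: The equilibrium bid is b(v) = v*(n-1)/n
Step 3: b = 51/100 * 2/3
Step 4: b = 17/50

17/50


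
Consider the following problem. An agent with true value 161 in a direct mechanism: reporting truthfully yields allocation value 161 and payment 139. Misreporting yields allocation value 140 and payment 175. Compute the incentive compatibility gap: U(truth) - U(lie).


Step 1: U(truth) = value - payment = 161 - 139 = 22
Step 2: U(lie) = allocation - payment = 140 - 175 = -35
Step 3: IC gap = 22 - (-35) = 57

57


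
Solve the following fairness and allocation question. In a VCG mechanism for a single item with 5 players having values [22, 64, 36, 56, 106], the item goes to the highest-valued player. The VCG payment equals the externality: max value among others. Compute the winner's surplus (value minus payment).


Step 1: The winner is the agent with the highest value: agent 4 with value 106
Step 2: Values of other agents: [22, 64, 36, 56]
Step 3: VCG payment = max of others' values = 64
Step 4: Surplus = 106 - 64 = 42

42


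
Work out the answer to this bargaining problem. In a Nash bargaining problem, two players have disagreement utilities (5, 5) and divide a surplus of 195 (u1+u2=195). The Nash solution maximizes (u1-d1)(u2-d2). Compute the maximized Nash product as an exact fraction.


Step 1: The Nash solution splits surplus symmetrically above the disagreement point
Step 2: u1 = (total + d1 - d2)/2 = (195 + 5 - 5)/2 = 195/2
Step 3: u2 = (total - d1 + d2)/2 = (195 - 5 + 5)/2 = 195/2
Step 4: Nash product = (195/2 - 5) * (195/2 - 5)
Step 5: = 185/2 * 185/2 = 34225/4

34225/4


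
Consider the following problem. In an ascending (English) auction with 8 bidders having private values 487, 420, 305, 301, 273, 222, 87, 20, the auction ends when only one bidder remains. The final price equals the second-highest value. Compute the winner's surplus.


Step 1: Identify the highest value: 487
Step 2: Identify the second-highest value: 420
Step 3: The final price = second-highest value = 420
Step 4: Surplus = 487 - 420 = 67

67


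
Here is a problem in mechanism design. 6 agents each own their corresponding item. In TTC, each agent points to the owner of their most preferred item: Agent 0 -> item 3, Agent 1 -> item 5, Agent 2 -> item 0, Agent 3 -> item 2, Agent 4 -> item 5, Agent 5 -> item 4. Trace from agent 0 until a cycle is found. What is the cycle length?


Step 1: Trace the pointer graph from agent 0: 0 -> 3 -> 2 -> 0
Step 2: A cycle is detected when we revisit agent 0
Step 3: The cycle is: 0 -> 3 -> 2 -> 0
Step 4: Cycle length = 3

3


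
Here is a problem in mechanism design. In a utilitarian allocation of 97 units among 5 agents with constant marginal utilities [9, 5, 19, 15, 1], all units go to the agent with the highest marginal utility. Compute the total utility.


Step 1: The marginal utilities are [9, 5, 19, 15, 1]
Step 2: The highest marginal utility is 19
Step 3: All 97 units go to that agent
Step 4: Total utility = 19 * 97 = 1843

1843


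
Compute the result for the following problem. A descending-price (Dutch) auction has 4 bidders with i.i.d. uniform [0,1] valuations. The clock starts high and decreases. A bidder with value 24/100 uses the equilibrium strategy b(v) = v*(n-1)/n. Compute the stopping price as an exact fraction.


Step 1: Dutch auctions are strategically equivalent to first-price auctions
Step 2: The equilibrium bid is b(v) = v*(n-1)/n
Step 3: b = 6/25 * 3/4
Step 4: b = 9/50

9/50


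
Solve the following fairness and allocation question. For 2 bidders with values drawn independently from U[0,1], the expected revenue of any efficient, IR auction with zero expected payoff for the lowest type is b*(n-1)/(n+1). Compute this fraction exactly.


Step 1: By Revenue Equivalence, expected revenue = b*(n-1)/(n+1)
Step 2: Substituting n = 2, b = 1
Step 3: Revenue = 1*(2-1)/(2+1) = 1*1/3
Step 4: Revenue = 1/3

1/3


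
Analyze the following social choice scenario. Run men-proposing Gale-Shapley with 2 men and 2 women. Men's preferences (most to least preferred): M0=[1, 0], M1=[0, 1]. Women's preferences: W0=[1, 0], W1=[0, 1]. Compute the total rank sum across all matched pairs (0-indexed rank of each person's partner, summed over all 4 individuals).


Step 1: Run Gale-Shapley (men propose, women hold best offer):
  M0 proposes to W1; she accepts
  M1 proposes to W0; she accepts
Step 2: Final matching: W0-M1, W1-M0
Step 3: 0-indexed ranks (man's rank of his match, then woman's): 0 + 0 + 0 + 0
Step 4: Total rank sum = 0

0


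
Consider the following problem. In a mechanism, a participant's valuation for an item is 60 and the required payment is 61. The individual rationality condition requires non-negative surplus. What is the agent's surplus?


Step 1: Surplus = value - payment = 60 - 61 = -1
Step 2: IR is violated (surplus < 0)

-1


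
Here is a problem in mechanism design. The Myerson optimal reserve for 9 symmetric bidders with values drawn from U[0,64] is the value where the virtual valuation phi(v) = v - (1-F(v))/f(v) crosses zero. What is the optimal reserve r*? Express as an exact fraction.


Step 1: For U[0,64], F(v) = v/64 and f(v) = 1/64
Step 2: phi(v) = v - (1 - v/64)/(1/64) = v - (64 - v) = 2v - 64
Step 3: Set phi(r*) = 0: 2r* - 64 = 0
Step 4: r* = 64/2 = 32 (the number of bidders n = 9 does not enter)

32


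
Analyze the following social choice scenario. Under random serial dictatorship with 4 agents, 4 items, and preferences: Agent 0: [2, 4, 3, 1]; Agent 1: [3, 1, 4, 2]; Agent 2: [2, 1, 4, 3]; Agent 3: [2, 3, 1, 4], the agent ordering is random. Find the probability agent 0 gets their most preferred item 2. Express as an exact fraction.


Step 1: Agent 0 wants item 2
Step 2: There are 24 possible orderings of agents
Step 3: In 8 orderings, agent 0 gets item 2
Step 4: Probability = 8/24 = 1/3

1/3


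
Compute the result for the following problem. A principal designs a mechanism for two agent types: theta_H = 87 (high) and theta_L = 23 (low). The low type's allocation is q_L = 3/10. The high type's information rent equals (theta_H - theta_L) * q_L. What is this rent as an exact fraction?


Step 1: theta_H - theta_L = 87 - 23 = 64
Step 2: Information rent = (theta_H - theta_L) * q_L
Step 3: = 64 * 3/10
Step 4: = 96/5

96/5


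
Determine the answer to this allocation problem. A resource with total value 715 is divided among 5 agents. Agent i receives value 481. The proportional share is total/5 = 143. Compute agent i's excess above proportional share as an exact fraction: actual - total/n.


Step 1: Proportional share = 715/5 = 143
Step 2: Agent's actual allocation = 481
Step 3: Excess = 481 - 143 = 338

338


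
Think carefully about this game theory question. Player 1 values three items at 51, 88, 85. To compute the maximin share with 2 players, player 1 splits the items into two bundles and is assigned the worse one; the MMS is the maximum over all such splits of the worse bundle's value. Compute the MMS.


Step 1: Item values = 51, 88, 85
Step 2: Enumerate all 2-bundle partitions and take the smaller bundle:
  Partition 1: {51} vs {88,85} -> bundles 51, 173; min = 51
  Partition 2: {88} vs {51,85} -> bundles 88, 136; min = 88
  Partition 3: {85} vs {51,88} -> bundles 85, 139; min = 85
Step 3: MMS = max(51, 88, 85) = 88

88


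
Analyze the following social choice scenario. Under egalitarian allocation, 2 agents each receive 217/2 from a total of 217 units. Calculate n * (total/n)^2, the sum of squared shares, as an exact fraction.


Step 1: Each agent's share = 217/2
Step 2: Square of each share = (217/2)^2 = 47089/4
Step 3: Sum of squares = 2 * 47089/4 = 47089/2

47089/2


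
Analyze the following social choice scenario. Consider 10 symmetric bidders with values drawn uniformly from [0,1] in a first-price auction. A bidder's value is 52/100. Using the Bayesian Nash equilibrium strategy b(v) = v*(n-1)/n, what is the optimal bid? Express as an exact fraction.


Step 1: The symmetric BNE bidding function is b(v) = v * (n-1) / n
Step 2: Substitute v = 13/25 and n = 10
Step 3: b = 13/25 * 9/10
Step 4: b = 117/250

117/250


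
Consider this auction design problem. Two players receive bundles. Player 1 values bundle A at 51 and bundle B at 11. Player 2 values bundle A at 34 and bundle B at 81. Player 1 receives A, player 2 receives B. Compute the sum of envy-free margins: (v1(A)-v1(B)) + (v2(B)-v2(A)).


Step 1: Player 1's margin = v1(A) - v1(B) = 51 - 11 = 40
Step 2: Player 2's margin = v2(B) - v2(A) = 81 - 34 = 47
Step 3: Total margin = 40 + 47 = 87

87


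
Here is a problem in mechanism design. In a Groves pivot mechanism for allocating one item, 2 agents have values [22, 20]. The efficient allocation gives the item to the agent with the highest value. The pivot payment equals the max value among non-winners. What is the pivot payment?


Step 1: The efficient winner is agent 0 with value 22
Step 2: Other agents' values: [20]
Step 3: Pivot payment = max(others) = 20
Step 4: The winner pays 20

20


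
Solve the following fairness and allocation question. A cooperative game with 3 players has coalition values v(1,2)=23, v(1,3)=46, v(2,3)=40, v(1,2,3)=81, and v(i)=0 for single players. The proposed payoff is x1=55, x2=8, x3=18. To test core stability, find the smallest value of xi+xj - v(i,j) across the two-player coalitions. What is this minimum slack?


Step 1: Slack for coalition (1,2): x1+x2 - v12 = 63 - 23 = 40
Step 2: Slack for coalition (1,3): x1+x3 - v13 = 73 - 46 = 27
Step 3: Slack for coalition (2,3): x2+x3 - v23 = 26 - 40 = -14
Step 4: Minimum slack = min(40, 27, -14) = -14, attained by (2,3); coalition (2,3) can block (slack < 0), so the allocation is not in the core

-14
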